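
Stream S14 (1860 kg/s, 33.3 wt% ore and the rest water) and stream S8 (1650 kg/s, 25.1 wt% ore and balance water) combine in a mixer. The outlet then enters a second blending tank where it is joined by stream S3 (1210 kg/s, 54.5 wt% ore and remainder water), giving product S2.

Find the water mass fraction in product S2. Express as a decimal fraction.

0.641

Overall, product flow = 4720 kg/s.
water in = 1860×0.667 + 1650×0.749 + 1210×0.455 = 3027 kg/s.
water fraction in S2 = 0.641.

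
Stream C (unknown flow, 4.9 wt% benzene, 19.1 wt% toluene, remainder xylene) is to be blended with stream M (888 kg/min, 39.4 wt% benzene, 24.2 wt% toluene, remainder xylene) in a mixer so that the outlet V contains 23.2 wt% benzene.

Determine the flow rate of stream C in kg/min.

Let C be the unknown flow. Total out = 888 + C.
benzene balance: 349.87 + 0.049·C = 0.232·(888 + C)
(0.049 − 0.232)·C = 0.232×888 − 349.87 = -143.86
C = -143.86 / -0.183 = 786.1 kg/min

786.1 kg/min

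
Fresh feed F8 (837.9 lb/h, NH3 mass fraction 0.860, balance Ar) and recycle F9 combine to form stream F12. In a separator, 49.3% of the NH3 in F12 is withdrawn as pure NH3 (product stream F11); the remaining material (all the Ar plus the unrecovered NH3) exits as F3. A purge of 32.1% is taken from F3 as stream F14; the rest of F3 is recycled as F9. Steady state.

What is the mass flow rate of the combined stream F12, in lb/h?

Ar enters only via F8 and leaves only via the purge: 837.9×0.140 = 0.321×(Ar in F3), and the separator passes all Ar, so Ar in F12 = Ar in F3 = 365.44 lb/h.
NH3 in F12: m_A = 837.9×0.860 + (1−0.321)·(1−0.493)·m_A, so m_A = 720.59/0.6557 = 1098.9 lb/h.
F12 = 1098.9 + 365.44 = 1464.3 lb/h.

1464 lb/h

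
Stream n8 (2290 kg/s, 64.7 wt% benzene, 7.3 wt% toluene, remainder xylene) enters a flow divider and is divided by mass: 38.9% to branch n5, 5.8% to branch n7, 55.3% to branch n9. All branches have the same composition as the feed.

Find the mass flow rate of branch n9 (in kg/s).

Branch n9 flow = 0.553×2290 = 1266.4 kg/s.

1266 kg/s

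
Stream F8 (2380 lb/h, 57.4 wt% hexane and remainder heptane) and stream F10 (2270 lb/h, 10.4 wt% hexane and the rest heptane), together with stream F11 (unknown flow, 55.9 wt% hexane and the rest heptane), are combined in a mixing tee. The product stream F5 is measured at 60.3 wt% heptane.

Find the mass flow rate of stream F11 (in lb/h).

1505 lb/h

Let F11 be the unknown flow. Total out = 4650 + F11.
heptane balance: 3047.8 + 0.441·F11 = 0.603·(4650 + F11)
(0.441 − 0.603)·F11 = 0.603×4650 − 3047.8 = -243.85
F11 = -243.85 / -0.162 = 1505.2 lb/h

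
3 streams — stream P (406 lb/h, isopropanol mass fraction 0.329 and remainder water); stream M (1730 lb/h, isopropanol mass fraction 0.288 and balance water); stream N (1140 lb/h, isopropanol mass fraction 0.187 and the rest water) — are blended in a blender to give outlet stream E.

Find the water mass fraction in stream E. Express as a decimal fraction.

0.742

Total flow out = 406 + 1730 + 1140 = 3276 lb/h.
water in = 406×0.671 + 1730×0.712 + 1140×0.813 = 2431 lb/h.
water mass fraction in E = 2431/3276 = 0.742.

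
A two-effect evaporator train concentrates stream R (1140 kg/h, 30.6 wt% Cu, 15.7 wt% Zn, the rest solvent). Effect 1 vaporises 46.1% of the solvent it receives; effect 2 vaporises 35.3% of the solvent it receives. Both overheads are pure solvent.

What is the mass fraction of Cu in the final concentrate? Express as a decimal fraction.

0.471

solvent in feed = 1140×0.537 = 612.18 kg/h.
After stage 1: solvent left = (1−0.461)×612.18 = 329.97; stream total = 857.79 kg/h.
After stage 2: solvent left = (1−0.353)×329.97 = 213.49; final concentrate = 741.31 kg/h.
Cu fraction = 348.84/741.31 = 0.471.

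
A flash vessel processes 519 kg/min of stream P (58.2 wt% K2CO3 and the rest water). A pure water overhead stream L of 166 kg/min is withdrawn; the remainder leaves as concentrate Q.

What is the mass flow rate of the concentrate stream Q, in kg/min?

Concentrate = 519 − 166 = 353 kg/min.

353 kg/min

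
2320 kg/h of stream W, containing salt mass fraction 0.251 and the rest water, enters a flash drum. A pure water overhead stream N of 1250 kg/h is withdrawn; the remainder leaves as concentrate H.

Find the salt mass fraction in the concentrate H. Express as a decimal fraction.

0.544

salt is not removed: 2320×0.251 = 582.32 kg/h of salt enters H.
Concentrate = 2320 − 1250 = 1070 kg/h.
Mass fraction = 582.32/1070 = 0.544.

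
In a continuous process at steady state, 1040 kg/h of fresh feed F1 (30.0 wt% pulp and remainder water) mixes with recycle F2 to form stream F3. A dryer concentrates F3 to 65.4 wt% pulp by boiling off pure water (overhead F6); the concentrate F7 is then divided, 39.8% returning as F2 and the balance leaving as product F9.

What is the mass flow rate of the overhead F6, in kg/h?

562.9 kg/h

Overall pulp balance (none leaves overhead): pulp in fresh feed = pulp in product, i.e. 1040×0.300 = (1−0.398)·F7·0.654.
F7 = 312/(0.654×0.602) = 792.47 kg/h.
Recycle F2 = 0.398×792.47 = 315.4 kg/h.
Combined feed F3 = 1040 + 315.4 = 1355.4 kg/h.
Overhead F6 = F3 − F7 = 1355.4 − 792.47 = 562.94 kg/h.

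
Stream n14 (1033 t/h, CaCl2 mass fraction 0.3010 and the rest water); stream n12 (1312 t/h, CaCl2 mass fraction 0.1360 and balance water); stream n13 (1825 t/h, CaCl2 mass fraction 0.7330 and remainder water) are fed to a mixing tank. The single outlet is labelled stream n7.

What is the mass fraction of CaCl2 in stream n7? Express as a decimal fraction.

Total flow out = 1033 + 1312 + 1825 = 4170 t/h.
CaCl2 in = 1033×0.301 + 1312×0.136 + 1825×0.733 = 1827.1 t/h.
CaCl2 mass fraction in n7 = 1827.1/4170 = 0.4382.

0.4382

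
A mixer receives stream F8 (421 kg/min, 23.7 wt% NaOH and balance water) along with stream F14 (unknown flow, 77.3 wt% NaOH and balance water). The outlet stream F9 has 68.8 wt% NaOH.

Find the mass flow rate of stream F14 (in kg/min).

Let F14 be the unknown flow. Total out = 421 + F14.
NaOH balance: 99.777 + 0.773·F14 = 0.688·(421 + F14)
(0.773 − 0.688)·F14 = 0.688×421 − 99.777 = 189.87
F14 = 189.87 / 0.085 = 2233.8 kg/min

2234 kg/min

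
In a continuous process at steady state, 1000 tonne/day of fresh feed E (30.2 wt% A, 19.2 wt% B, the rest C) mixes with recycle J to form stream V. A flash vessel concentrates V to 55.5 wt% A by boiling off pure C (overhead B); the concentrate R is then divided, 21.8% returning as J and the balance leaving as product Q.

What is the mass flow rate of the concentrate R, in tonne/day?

Overall A balance (none leaves overhead): A in fresh feed = A in product, i.e. 1000×0.302 = (1−0.218)·R·0.555.
R = 302/(0.555×0.782) = 695.84 tonne/day.

695.8 tonne/day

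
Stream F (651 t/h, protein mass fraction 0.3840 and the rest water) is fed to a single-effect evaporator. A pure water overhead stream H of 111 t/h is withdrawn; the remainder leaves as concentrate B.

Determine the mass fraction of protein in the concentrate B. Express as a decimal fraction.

protein is not removed: 651×0.384 = 249.98 t/h of protein enters B.
Concentrate = 651 − 111 = 540 t/h.
Mass fraction = 249.98/540 = 0.4629.

0.4629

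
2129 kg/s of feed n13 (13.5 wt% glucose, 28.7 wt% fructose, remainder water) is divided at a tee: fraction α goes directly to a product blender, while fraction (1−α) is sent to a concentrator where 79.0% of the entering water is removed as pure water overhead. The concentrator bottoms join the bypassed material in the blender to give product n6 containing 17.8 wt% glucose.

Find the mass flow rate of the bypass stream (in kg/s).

All 2129×0.135 = 287.42 kg/s of glucose reaches n6, so n6 = 287.42/0.178 = 1614.7 kg/s and vapour = 514.31 kg/s.
The evaporator receives (1−α)·2129 of feed at 0.578 water and removes 0.790 of that water:
0.790×0.578×(1−α)×2129 = 514.31
(1−α) = 514.31/972.14 = 0.5290;  α = 0.4710.
Bypass flow = 0.4710×2129 = 1002.7 kg/s.

1003 kg/s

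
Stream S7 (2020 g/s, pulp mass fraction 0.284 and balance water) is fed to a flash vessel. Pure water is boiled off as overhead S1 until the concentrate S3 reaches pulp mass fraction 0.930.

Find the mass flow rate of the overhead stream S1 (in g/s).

1403 g/s

pulp is conserved: 2020×0.284 = 573.68 g/s all reports to the concentrate.
Concentrate = 573.68/(target fraction) = 616.86 g/s.
Overhead = 2020 − 616.86 = 1403.1 g/s.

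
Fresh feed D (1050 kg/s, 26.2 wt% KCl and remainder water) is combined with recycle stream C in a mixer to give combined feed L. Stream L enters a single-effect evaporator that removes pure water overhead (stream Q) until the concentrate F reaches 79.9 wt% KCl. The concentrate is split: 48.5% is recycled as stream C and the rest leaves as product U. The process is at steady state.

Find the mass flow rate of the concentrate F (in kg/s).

Overall KCl balance (none leaves overhead): KCl in fresh feed = KCl in product, i.e. 1050×0.262 = (1−0.485)·F·0.799.
F = 275.1/(0.799×0.515) = 668.55 kg/s.

668.6 kg/s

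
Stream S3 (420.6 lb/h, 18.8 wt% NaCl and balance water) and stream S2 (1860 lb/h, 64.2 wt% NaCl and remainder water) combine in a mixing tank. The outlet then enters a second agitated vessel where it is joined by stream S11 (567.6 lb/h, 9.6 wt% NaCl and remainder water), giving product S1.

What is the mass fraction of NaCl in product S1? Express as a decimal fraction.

0.466

Overall, product flow = 2848.2 lb/h.
NaCl in = 420.6×0.188 + 1860×0.642 + 567.6×0.096 = 1327.7 lb/h.
NaCl fraction in S1 = 0.466.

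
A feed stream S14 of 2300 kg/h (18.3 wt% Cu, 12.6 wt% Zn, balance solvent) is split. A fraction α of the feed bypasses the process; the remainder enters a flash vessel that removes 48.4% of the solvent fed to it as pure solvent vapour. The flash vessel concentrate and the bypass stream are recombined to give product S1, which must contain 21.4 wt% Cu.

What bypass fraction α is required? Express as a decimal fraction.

All 2300×0.183 = 420.9 kg/h of Cu reaches S1, so S1 = 420.9/0.214 = 1966.8 kg/h and vapour = 333.18 kg/h.
The evaporator receives (1−α)·2300 of feed at 0.691 solvent and removes 0.484 of that solvent:
0.484×0.691×(1−α)×2300 = 333.18
(1−α) = 333.18/769.22 = 0.4331;  α = 0.5669.

0.567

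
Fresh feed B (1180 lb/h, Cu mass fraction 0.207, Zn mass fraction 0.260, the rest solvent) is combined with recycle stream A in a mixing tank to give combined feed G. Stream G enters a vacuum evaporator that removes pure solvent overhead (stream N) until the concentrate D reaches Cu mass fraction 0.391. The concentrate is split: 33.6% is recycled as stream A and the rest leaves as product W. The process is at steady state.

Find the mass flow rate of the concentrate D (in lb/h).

Overall Cu balance (none leaves overhead): Cu in fresh feed = Cu in product, i.e. 1180×0.207 = (1−0.336)·D·0.391.
D = 244.26/(0.391×0.664) = 940.82 lb/h.

940.8 lb/h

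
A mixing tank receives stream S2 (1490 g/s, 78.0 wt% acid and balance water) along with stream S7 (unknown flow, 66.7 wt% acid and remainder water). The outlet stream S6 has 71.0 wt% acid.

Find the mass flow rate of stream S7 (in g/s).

2426 g/s

Let S7 be the unknown flow. Total out = 1490 + S7.
acid balance: 1162.2 + 0.667·S7 = 0.710·(1490 + S7)
(0.667 − 0.710)·S7 = 0.710×1490 − 1162.2 = -104.3
S7 = -104.3 / -0.043 = 2425.6 g/s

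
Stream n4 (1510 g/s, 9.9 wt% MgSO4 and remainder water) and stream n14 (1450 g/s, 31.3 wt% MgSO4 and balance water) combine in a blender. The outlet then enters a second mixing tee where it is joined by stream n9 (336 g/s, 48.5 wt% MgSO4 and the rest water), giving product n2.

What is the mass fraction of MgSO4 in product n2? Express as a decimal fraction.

Overall, product flow = 3296 g/s.
MgSO4 in = 1510×0.099 + 1450×0.313 + 336×0.485 = 766.3 g/s.
MgSO4 fraction in n2 = 0.2325.

0.2325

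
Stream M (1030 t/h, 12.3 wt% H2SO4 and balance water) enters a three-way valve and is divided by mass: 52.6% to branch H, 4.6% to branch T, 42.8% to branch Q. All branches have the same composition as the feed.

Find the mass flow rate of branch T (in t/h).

47.38 t/h

Branch T flow = 0.046×1030 = 47.38 t/h.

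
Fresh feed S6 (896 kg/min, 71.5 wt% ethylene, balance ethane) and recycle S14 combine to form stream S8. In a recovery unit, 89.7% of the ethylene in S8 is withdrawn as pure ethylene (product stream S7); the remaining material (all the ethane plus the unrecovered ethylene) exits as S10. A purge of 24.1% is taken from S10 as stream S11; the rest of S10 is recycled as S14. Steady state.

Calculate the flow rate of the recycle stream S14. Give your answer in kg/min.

ethane enters only via S6 and leaves only via the purge: 896×0.285 = 0.241×(ethane in S10), and the recovery unit passes all ethane, so ethane in S8 = ethane in S10 = 1059.6 kg/min.
ethylene in S8: m_A = 896×0.715 + (1−0.241)·(1−0.897)·m_A, so m_A = 640.64/0.9218 = 694.97 kg/min.
S10 = (1−0.897)×694.97 + 1059.6 = 1131.2 kg/min.
Recycle S14 = (1−0.241)×1131.2 = 858.56 kg/min.

858.6 kg/min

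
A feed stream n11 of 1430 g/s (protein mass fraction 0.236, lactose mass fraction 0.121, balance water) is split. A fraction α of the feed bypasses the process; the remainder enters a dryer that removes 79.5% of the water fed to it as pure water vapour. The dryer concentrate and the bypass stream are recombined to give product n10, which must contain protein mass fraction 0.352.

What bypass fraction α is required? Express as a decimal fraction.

All 1430×0.236 = 337.48 g/s of protein reaches n10, so n10 = 337.48/0.352 = 958.75 g/s and vapour = 471.25 g/s.
The evaporator receives (1−α)·1430 of feed at 0.643 water and removes 0.795 of that water:
0.795×0.643×(1−α)×1430 = 471.25
(1−α) = 471.25/730.99 = 0.6447;  α = 0.3553.

0.355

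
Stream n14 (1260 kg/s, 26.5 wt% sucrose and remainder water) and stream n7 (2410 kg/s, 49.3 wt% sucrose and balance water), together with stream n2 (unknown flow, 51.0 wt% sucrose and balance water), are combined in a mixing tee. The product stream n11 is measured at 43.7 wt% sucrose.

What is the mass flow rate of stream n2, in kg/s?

Let n2 be the unknown flow. Total out = 3670 + n2.
sucrose balance: 1522 + 0.510·n2 = 0.437·(3670 + n2)
(0.510 − 0.437)·n2 = 0.437×3670 − 1522 = 81.76
n2 = 81.76 / 0.073 = 1120 kg/s

1120 kg/s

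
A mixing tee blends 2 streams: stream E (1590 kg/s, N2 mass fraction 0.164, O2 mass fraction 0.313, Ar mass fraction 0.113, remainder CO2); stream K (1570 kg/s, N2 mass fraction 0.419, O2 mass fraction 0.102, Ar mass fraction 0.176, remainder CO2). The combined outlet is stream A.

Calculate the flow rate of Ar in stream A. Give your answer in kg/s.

456 kg/s

Ar out = Ar in = 1590×0.113 + 1570×0.176 = 455.99 kg/s.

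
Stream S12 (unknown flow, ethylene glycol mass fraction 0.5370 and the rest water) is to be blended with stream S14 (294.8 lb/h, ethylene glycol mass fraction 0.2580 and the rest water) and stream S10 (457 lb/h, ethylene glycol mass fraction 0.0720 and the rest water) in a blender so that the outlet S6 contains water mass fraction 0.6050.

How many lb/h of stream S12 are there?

1324 lb/h

Let S12 be the unknown flow. Total out = 751.8 + S12.
water balance: 642.84 + 0.463·S12 = 0.605·(751.8 + S12)
(0.463 − 0.605)·S12 = 0.605×751.8 − 642.84 = -188
S12 = -188 / -0.142 = 1323.9 lb/h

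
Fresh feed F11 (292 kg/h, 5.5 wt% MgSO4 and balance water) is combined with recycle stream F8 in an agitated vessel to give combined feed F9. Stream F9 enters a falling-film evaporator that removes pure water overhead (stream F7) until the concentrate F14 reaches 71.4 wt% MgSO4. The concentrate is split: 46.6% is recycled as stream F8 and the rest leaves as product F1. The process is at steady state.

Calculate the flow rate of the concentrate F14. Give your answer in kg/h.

42.12 kg/h

Overall MgSO4 balance (none leaves overhead): MgSO4 in fresh feed = MgSO4 in product, i.e. 292×0.055 = (1−0.466)·F14·0.714.
F14 = 16.06/(0.714×0.534) = 42.122 kg/h.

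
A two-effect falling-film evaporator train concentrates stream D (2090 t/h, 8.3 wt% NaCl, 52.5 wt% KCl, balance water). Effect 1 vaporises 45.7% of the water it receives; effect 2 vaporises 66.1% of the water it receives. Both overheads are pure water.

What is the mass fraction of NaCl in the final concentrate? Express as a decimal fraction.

0.122

water in feed = 2090×0.392 = 819.28 t/h.
After stage 1: water left = (1−0.457)×819.28 = 444.87; stream total = 1715.6 t/h.
After stage 2: water left = (1−0.661)×444.87 = 150.81; final concentrate = 1421.5 t/h.
NaCl fraction = 173.47/1421.5 = 0.122.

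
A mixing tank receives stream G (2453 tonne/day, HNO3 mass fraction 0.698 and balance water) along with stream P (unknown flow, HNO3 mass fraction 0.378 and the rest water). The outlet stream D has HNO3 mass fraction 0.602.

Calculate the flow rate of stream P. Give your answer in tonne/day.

Let P be the unknown flow. Total out = 2453 + P.
HNO3 balance: 1712.2 + 0.378·P = 0.602·(2453 + P)
(0.378 − 0.602)·P = 0.602×2453 − 1712.2 = -235.49
P = -235.49 / -0.224 = 1051.3 tonne/day

1051 tonne/day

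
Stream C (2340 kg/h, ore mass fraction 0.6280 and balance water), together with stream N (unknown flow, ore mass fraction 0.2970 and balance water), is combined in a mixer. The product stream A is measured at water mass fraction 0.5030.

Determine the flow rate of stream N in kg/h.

Let N be the unknown flow. Total out = 2340 + N.
water balance: 870.48 + 0.703·N = 0.503·(2340 + N)
(0.703 − 0.503)·N = 0.503×2340 − 870.48 = 306.54
N = 306.54 / 0.200 = 1532.7 kg/h

1533 kg/h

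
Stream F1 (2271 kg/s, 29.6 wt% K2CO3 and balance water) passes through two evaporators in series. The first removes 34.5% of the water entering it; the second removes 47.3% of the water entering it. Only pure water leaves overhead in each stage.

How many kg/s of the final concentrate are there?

water in feed = 2271×0.704 = 1598.8 kg/s.
After stage 1: water left = (1−0.345)×1598.8 = 1047.2; stream total = 1719.4 kg/s.
After stage 2: water left = (1−0.473)×1047.2 = 551.88; final concentrate = 1224.1 kg/s.

1224 kg/s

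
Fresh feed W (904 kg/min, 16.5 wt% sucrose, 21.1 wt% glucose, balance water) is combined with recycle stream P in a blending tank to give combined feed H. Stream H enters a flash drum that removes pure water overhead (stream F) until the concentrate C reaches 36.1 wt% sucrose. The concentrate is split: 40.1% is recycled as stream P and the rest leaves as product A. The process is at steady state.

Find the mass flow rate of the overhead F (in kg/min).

490.8 kg/min

Overall sucrose balance (none leaves overhead): sucrose in fresh feed = sucrose in product, i.e. 904×0.165 = (1−0.401)·C·0.361.
C = 149.16/(0.361×0.599) = 689.79 kg/min.
Recycle P = 0.401×689.79 = 276.61 kg/min.
Combined feed H = 904 + 276.61 = 1180.6 kg/min.
Overhead F = H − C = 1180.6 − 689.79 = 490.81 kg/min.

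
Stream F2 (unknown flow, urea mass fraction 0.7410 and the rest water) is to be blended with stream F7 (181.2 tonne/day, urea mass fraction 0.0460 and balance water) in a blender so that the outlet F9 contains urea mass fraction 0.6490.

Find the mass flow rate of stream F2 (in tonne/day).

1188 tonne/day

Let F2 be the unknown flow. Total out = 181.2 + F2.
urea balance: 8.3352 + 0.741·F2 = 0.649·(181.2 + F2)
(0.741 − 0.649)·F2 = 0.649×181.2 − 8.3352 = 109.26
F2 = 109.26 / 0.092 = 1187.6 tonne/day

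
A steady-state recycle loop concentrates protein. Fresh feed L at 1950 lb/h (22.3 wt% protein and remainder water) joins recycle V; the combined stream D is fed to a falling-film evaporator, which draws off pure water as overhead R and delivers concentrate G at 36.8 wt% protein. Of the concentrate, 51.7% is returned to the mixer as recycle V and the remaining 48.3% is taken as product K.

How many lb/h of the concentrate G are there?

2446 lb/h

Overall protein balance (none leaves overhead): protein in fresh feed = protein in product, i.e. 1950×0.223 = (1−0.517)·G·0.368.
G = 434.85/(0.368×0.483) = 2446.5 lb/h.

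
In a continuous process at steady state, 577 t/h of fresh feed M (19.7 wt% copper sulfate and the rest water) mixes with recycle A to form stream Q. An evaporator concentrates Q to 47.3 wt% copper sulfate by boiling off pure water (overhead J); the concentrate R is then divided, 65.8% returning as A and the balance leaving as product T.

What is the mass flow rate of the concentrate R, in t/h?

Overall copper sulfate balance (none leaves overhead): copper sulfate in fresh feed = copper sulfate in product, i.e. 577×0.197 = (1−0.658)·R·0.473.
R = 113.67/(0.473×0.342) = 702.68 t/h.

702.7 t/h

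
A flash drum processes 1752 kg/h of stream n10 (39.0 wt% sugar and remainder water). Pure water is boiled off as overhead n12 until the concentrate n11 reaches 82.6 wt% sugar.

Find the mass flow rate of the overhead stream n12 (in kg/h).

924.8 kg/h

sugar is conserved: 1752×0.390 = 683.28 kg/h all reports to the concentrate.
Concentrate = 683.28/(target fraction) = 827.22 kg/h.
Overhead = 1752 − 827.22 = 924.78 kg/h.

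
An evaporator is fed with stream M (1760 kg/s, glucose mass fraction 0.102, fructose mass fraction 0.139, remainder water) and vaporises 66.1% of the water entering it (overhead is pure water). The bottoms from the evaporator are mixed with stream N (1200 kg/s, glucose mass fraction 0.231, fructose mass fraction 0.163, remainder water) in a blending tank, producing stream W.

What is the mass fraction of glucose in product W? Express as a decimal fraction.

0.220

Vapour removed = 0.661×0.759×1760 = 882.99 kg/s; concentrate = 877.01 kg/s.
glucose reaching the mixer = 179.52 (from concentrate) + 1200×0.231 = 456.72 kg/s.
Product flow = 877.01 + 1200 = 2077 kg/s; glucose fraction = 0.220.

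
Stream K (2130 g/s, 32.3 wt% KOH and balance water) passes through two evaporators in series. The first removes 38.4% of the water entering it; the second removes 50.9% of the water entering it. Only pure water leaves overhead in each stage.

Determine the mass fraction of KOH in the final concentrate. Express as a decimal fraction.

0.612

water in feed = 2130×0.677 = 1442 g/s.
After stage 1: water left = (1−0.384)×1442 = 888.28; stream total = 1576.3 g/s.
After stage 2: water left = (1−0.509)×888.28 = 436.14; final concentrate = 1124.1 g/s.
KOH fraction = 687.99/1124.1 = 0.612.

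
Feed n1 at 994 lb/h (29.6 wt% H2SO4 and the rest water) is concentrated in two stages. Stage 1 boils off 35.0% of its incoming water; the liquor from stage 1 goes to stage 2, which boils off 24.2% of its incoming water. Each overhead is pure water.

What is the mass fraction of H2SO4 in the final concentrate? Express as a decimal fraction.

0.4604

water in feed = 994×0.704 = 699.78 lb/h.
After stage 1: water left = (1−0.350)×699.78 = 454.85; stream total = 749.08 lb/h.
After stage 2: water left = (1−0.242)×454.85 = 344.78; final concentrate = 639 lb/h.
H2SO4 fraction = 294.22/639 = 0.4604.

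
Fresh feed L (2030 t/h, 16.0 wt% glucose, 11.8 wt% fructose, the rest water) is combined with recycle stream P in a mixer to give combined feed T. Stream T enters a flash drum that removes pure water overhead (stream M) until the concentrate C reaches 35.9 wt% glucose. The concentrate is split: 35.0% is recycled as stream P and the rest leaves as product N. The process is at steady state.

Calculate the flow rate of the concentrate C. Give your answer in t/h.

1392 t/h

Overall glucose balance (none leaves overhead): glucose in fresh feed = glucose in product, i.e. 2030×0.160 = (1−0.350)·C·0.359.
C = 324.8/(0.359×0.650) = 1391.9 t/h.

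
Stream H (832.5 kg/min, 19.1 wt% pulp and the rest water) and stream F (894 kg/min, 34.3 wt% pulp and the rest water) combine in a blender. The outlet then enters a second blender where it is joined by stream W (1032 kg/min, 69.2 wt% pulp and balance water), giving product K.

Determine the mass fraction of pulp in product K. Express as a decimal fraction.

Overall, product flow = 2758.5 kg/min.
pulp in = 832.5×0.191 + 894×0.343 + 1032×0.692 = 1179.8 kg/min.
pulp fraction in K = 0.428.

0.428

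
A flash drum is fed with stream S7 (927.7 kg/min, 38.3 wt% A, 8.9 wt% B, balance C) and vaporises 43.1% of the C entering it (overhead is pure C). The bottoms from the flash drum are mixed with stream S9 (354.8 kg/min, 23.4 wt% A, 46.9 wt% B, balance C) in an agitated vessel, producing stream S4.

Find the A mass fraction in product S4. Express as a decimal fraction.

0.4091

Vapour removed = 0.431×0.528×927.7 = 211.11 kg/min; concentrate = 716.59 kg/min.
A reaching the mixer = 355.31 (from concentrate) + 354.8×0.234 = 438.33 kg/min.
Product flow = 716.59 + 354.8 = 1071.4 kg/min; A fraction = 0.4091.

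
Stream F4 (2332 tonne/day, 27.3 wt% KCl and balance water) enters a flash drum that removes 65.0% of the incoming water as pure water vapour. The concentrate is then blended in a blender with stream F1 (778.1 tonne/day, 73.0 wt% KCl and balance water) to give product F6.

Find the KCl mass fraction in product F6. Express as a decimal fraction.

0.600

Vapour removed = 0.650×0.727×2332 = 1102 tonne/day; concentrate = 1230 tonne/day.
KCl reaching the mixer = 636.64 (from concentrate) + 778.1×0.730 = 1204.6 tonne/day.
Product flow = 1230 + 778.1 = 2008.1 tonne/day; KCl fraction = 0.600.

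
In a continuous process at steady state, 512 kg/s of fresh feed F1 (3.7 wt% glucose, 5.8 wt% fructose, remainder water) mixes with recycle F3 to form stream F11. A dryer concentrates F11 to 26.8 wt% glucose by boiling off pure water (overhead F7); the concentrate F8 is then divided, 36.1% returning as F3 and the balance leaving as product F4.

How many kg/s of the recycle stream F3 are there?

Overall glucose balance (none leaves overhead): glucose in fresh feed = glucose in product, i.e. 512×0.037 = (1−0.361)·F8·0.268.
F8 = 18.944/(0.268×0.639) = 110.62 kg/s.
Recycle F3 = 0.361×110.62 = 39.934 kg/s.

39.93 kg/s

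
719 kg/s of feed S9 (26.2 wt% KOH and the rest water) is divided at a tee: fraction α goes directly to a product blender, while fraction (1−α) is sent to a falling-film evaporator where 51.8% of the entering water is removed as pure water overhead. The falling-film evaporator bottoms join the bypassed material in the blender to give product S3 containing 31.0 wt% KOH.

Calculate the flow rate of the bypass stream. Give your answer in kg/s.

All 719×0.262 = 188.38 kg/s of KOH reaches S3, so S3 = 188.38/0.310 = 607.67 kg/s and vapour = 111.33 kg/s.
The evaporator receives (1−α)·719 of feed at 0.738 water and removes 0.518 of that water:
0.518×0.738×(1−α)×719 = 111.33
(1−α) = 111.33/274.86 = 0.4050;  α = 0.5950.
Bypass flow = 0.5950×719 = 427.78 kg/s.

427.8 kg/s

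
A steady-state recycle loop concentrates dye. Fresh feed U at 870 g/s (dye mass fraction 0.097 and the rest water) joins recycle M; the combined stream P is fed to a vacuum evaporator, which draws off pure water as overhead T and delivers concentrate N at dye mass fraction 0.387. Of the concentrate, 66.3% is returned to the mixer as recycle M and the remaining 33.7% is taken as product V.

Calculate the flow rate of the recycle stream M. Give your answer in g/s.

Overall dye balance (none leaves overhead): dye in fresh feed = dye in product, i.e. 870×0.097 = (1−0.663)·N·0.387.
N = 84.39/(0.387×0.337) = 647.07 g/s.
Recycle M = 0.663×647.07 = 429.01 g/s.

429 g/s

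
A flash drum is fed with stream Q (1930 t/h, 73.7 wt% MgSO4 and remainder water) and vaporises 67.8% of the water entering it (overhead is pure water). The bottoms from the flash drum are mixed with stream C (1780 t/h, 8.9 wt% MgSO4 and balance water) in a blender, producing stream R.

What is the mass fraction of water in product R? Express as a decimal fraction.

Vapour removed = 0.678×0.263×1930 = 344.15 t/h; concentrate = 1585.9 t/h.
water reaching the mixer = 163.44 (from concentrate) + 1780×0.911 = 1785 t/h.
Product flow = 1585.9 + 1780 = 3365.9 t/h; water fraction = 0.530.

0.530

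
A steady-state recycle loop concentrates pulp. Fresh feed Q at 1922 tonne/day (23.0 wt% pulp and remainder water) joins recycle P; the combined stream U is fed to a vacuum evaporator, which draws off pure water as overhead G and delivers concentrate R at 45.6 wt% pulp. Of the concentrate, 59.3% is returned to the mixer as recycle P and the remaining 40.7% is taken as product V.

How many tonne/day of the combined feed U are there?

Overall pulp balance (none leaves overhead): pulp in fresh feed = pulp in product, i.e. 1922×0.230 = (1−0.593)·R·0.456.
R = 442.06/(0.456×0.407) = 2381.9 tonne/day.
Recycle P = 0.593×2381.9 = 1412.5 tonne/day.
Combined feed U = 1922 + 1412.5 = 3334.5 tonne/day.

3334 tonne/day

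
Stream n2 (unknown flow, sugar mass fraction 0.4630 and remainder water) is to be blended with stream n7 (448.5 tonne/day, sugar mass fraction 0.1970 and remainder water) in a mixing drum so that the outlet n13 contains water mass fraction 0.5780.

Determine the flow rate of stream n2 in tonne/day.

Let n2 be the unknown flow. Total out = 448.5 + n2.
water balance: 360.15 + 0.537·n2 = 0.578·(448.5 + n2)
(0.537 − 0.578)·n2 = 0.578×448.5 − 360.15 = -100.91
n2 = -100.91 / -0.041 = 2461.3 tonne/day

2461 tonne/day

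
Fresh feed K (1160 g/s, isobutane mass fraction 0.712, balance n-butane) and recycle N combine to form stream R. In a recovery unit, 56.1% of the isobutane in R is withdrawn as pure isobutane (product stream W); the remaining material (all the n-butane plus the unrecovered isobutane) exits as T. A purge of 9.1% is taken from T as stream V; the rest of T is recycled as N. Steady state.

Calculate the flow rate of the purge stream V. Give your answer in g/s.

389 g/s

n-butane enters only via K and leaves only via the purge: 1160×0.288 = 0.091×(n-butane in T), and the recovery unit passes all n-butane, so n-butane in R = n-butane in T = 3671.2 g/s.
isobutane in R: m_A = 1160×0.712 + (1−0.091)·(1−0.561)·m_A, so m_A = 825.92/0.6009 = 1374.4 g/s.
T = (1−0.561)×1374.4 + 3671.2 = 4274.6 g/s.
Purge V = 0.091×4274.6 = 388.98 g/s.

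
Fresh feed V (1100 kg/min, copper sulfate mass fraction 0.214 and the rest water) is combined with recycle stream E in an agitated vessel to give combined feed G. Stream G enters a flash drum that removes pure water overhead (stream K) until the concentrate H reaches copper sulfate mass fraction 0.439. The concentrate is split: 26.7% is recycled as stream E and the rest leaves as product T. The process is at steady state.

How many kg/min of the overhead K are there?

Overall copper sulfate balance (none leaves overhead): copper sulfate in fresh feed = copper sulfate in product, i.e. 1100×0.214 = (1−0.267)·H·0.439.
H = 235.4/(0.439×0.733) = 731.54 kg/min.
Recycle E = 0.267×731.54 = 195.32 kg/min.
Combined feed G = 1100 + 195.32 = 1295.3 kg/min.
Overhead K = G − H = 1295.3 − 731.54 = 563.78 kg/min.

563.8 kg/min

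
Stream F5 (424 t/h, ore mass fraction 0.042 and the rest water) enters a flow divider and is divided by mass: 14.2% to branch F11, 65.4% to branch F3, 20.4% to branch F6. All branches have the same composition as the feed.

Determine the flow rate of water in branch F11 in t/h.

Branch F11 total = 0.142×424 = 60.208 t/h.
water in F11 = 0.958×60.208 = 57.679 t/h.

57.68 t/h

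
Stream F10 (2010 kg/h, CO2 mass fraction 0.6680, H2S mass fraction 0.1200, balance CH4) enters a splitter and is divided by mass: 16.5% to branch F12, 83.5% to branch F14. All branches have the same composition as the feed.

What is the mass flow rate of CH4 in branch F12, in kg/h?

Branch F12 total = 0.165×2010 = 331.65 kg/h.
CH4 in F12 = 0.212×331.65 = 70.31 kg/h.

70.31 kg/h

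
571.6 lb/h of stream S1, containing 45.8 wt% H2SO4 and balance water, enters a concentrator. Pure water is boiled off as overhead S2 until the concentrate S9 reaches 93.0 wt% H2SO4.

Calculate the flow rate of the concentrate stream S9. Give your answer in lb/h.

281.5 lb/h

H2SO4 is conserved: 571.6×0.458 = 261.79 lb/h all reports to the concentrate.
Concentrate = 261.79/(target fraction) = 281.5 lb/h.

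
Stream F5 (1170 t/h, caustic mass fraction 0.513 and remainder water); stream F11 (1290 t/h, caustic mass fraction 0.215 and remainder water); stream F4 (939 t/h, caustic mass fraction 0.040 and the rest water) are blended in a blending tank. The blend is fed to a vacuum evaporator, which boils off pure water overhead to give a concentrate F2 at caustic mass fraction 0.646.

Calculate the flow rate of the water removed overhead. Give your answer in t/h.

1982 t/h

caustic entering = 1170×0.513 + 1290×0.215 + 939×0.040 = 915.12 t/h.
All caustic reports to F2, so F2 = 915.12/0.646 = 1416.6 t/h.
Total feed = 3399 t/h; overhead = 3399 − 1416.6 = 1982.4 t/h.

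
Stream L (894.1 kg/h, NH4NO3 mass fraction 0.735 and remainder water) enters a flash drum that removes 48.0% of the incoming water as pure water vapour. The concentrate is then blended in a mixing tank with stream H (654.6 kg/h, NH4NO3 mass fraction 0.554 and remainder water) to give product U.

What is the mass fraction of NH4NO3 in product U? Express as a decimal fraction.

0.711

Vapour removed = 0.480×0.265×894.1 = 113.73 kg/h; concentrate = 780.37 kg/h.
NH4NO3 reaching the mixer = 657.16 (from concentrate) + 654.6×0.554 = 1019.8 kg/h.
Product flow = 780.37 + 654.6 = 1435 kg/h; NH4NO3 fraction = 0.711.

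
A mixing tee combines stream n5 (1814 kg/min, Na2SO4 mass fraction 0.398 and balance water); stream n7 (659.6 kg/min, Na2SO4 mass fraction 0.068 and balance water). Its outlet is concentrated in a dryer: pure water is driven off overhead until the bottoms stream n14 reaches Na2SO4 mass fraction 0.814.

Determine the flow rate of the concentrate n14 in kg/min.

Na2SO4 entering = 1814×0.398 + 659.6×0.068 = 766.82 kg/min.
All Na2SO4 reports to n14, so n14 = 766.82/0.814 = 942.05 kg/min.

942 kg/min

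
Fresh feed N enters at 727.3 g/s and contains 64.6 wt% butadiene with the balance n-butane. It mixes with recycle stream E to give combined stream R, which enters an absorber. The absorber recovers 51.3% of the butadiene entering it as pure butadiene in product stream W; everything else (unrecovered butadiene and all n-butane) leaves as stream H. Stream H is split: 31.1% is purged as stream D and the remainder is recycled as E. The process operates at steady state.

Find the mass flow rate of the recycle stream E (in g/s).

n-butane enters only via N and leaves only via the purge: 727.3×0.354 = 0.311×(n-butane in H), and the absorber passes all n-butane, so n-butane in R = n-butane in H = 827.86 g/s.
butadiene in R: m_A = 727.3×0.646 + (1−0.311)·(1−0.513)·m_A, so m_A = 469.84/0.6645 = 707.1 g/s.
H = (1−0.513)×707.1 + 827.86 = 1172.2 g/s.
Recycle E = (1−0.311)×1172.2 = 807.66 g/s.

807.7 g/s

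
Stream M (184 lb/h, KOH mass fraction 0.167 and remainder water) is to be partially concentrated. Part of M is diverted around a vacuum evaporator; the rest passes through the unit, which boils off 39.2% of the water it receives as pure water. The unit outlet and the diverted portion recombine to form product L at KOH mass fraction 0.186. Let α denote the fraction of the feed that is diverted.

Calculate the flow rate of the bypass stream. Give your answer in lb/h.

All 184×0.167 = 30.728 lb/h of KOH reaches L, so L = 30.728/0.186 = 165.2 lb/h and vapour = 18.796 lb/h.
The evaporator receives (1−α)·184 of feed at 0.833 water and removes 0.392 of that water:
0.392×0.833×(1−α)×184 = 18.796
(1−α) = 18.796/60.083 = 0.3128;  α = 0.6872.
Bypass flow = 0.6872×184 = 126.44 lb/h.

126.4 lb/h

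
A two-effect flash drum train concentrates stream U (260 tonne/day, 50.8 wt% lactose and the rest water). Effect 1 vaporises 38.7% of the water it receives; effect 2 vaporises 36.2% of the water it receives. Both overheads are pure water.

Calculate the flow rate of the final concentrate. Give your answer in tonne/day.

water in feed = 260×0.492 = 127.92 tonne/day.
After stage 1: water left = (1−0.387)×127.92 = 78.415; stream total = 210.49 tonne/day.
After stage 2: water left = (1−0.362)×78.415 = 50.029; final concentrate = 182.11 tonne/day.

182.1 tonne/day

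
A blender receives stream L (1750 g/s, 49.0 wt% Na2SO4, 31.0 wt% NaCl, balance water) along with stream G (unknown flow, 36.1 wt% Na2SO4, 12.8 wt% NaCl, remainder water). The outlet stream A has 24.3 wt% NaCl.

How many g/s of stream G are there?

Let G be the unknown flow. Total out = 1750 + G.
NaCl balance: 542.5 + 0.128·G = 0.243·(1750 + G)
(0.128 − 0.243)·G = 0.243×1750 − 542.5 = -117.25
G = -117.25 / -0.115 = 1019.6 g/s

1020 g/s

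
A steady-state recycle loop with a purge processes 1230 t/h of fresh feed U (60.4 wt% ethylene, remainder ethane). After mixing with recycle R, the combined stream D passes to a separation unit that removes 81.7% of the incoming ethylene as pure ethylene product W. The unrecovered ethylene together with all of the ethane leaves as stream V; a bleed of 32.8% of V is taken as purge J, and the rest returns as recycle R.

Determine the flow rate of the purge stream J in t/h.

537.9 t/h

ethane enters only via U and leaves only via the purge: 1230×0.396 = 0.328×(ethane in V), and the separation unit passes all ethane, so ethane in D = ethane in V = 1485 t/h.
ethylene in D: m_A = 1230×0.604 + (1−0.328)·(1−0.817)·m_A, so m_A = 742.92/0.8770 = 847.09 t/h.
V = (1−0.817)×847.09 + 1485 = 1640 t/h.
Purge J = 0.328×1640 = 537.93 t/h.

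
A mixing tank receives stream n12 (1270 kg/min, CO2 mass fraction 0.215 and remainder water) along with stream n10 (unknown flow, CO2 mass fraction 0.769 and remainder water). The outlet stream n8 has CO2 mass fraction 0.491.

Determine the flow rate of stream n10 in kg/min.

1261 kg/min

Let n10 be the unknown flow. Total out = 1270 + n10.
CO2 balance: 273.05 + 0.769·n10 = 0.491·(1270 + n10)
(0.769 − 0.491)·n10 = 0.491×1270 − 273.05 = 350.52
n10 = 350.52 / 0.278 = 1260.9 kg/min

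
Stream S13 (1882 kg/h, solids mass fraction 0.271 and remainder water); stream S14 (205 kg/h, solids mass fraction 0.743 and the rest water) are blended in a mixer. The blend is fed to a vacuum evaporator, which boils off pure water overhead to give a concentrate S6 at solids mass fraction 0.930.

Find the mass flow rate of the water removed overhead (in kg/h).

solids entering = 1882×0.271 + 205×0.743 = 662.34 kg/h.
All solids reports to S6, so S6 = 662.34/0.930 = 712.19 kg/h.
Total feed = 2087 kg/h; overhead = 2087 − 712.19 = 1374.8 kg/h.

1375 kg/h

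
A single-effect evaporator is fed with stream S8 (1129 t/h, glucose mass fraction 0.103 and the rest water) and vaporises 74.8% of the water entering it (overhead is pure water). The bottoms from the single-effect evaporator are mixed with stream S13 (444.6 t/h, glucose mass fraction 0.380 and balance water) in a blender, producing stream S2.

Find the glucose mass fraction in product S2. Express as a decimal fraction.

Vapour removed = 0.748×0.897×1129 = 757.51 t/h; concentrate = 371.49 t/h.
glucose reaching the mixer = 116.29 (from concentrate) + 444.6×0.380 = 285.24 t/h.
Product flow = 371.49 + 444.6 = 816.09 t/h; glucose fraction = 0.350.

0.350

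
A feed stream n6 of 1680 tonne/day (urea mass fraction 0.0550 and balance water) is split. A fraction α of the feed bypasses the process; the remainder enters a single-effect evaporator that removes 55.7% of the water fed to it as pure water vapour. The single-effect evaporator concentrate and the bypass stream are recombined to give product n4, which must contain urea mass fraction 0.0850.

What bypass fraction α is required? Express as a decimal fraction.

All 1680×0.055 = 92.4 tonne/day of urea reaches n4, so n4 = 92.4/0.085 = 1087.1 tonne/day and vapour = 592.94 tonne/day.
The evaporator receives (1−α)·1680 of feed at 0.945 water and removes 0.557 of that water:
0.557×0.945×(1−α)×1680 = 592.94
(1−α) = 592.94/884.29 = 0.6705;  α = 0.3295.

0.329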